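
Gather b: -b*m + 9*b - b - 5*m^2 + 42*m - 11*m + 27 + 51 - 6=b*(8 - m) - 5*m^2 + 31*m + 72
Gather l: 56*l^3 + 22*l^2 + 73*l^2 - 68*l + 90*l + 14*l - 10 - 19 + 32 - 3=56*l^3 + 95*l^2 + 36*l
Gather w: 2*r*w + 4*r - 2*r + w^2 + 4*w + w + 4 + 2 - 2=2*r + w^2 + w*(2*r + 5) + 4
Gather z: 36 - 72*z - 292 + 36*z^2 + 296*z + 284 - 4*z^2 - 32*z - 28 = 32*z^2 + 192*z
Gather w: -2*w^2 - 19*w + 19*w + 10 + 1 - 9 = 2 - 2*w^2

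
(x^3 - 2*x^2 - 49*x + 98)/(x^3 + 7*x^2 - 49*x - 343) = (x - 2)/(x + 7)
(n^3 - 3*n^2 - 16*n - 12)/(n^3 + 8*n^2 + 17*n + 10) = (n - 6)/(n + 5)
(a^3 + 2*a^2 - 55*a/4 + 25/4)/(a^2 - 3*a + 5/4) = a + 5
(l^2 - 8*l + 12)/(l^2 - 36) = (l - 2)/(l + 6)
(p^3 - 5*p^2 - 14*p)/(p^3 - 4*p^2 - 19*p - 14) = p/(p + 1)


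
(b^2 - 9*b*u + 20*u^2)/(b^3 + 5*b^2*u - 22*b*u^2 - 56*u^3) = (b - 5*u)/(b^2 + 9*b*u + 14*u^2)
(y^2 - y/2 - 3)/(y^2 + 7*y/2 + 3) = (y - 2)/(y + 2)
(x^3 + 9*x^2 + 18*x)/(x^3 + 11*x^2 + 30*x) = (x + 3)/(x + 5)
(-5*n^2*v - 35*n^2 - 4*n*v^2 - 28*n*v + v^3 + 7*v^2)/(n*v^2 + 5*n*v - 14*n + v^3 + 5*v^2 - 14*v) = (-5*n + v)/(v - 2)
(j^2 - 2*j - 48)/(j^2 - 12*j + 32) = (j + 6)/(j - 4)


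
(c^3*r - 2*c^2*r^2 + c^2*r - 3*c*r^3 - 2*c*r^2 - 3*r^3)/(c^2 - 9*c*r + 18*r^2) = r*(-c^2 - c*r - c - r)/(-c + 6*r)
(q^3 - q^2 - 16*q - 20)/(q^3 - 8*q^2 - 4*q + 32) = (q^2 - 3*q - 10)/(q^2 - 10*q + 16)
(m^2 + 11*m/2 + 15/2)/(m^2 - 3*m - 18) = (m + 5/2)/(m - 6)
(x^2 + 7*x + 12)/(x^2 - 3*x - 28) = (x + 3)/(x - 7)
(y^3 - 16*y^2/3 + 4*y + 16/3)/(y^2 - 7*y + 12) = (3*y^2 - 4*y - 4)/(3*(y - 3))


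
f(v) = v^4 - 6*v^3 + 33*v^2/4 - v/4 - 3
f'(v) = 4*v^3 - 18*v^2 + 33*v/2 - 1/4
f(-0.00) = -3.00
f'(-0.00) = -0.25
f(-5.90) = 2729.67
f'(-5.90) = -1545.70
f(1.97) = -2.29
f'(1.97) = -7.02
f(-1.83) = 73.07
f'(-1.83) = -115.24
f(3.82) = -5.09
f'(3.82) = 23.09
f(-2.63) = 211.71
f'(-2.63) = -240.91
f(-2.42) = 165.25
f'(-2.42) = -202.29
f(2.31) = -5.04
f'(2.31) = -8.88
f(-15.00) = 72732.00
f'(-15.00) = -17797.75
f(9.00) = 2850.00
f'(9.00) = 1606.25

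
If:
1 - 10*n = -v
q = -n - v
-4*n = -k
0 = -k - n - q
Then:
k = 2/3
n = 1/6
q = -5/6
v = 2/3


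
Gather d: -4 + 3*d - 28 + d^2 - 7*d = d^2 - 4*d - 32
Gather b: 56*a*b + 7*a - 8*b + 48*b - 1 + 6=7*a + b*(56*a + 40) + 5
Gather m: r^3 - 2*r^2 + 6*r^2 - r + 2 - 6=r^3 + 4*r^2 - r - 4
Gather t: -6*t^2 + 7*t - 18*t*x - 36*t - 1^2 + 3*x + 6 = -6*t^2 + t*(-18*x - 29) + 3*x + 5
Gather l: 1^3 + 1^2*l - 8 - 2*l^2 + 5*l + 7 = -2*l^2 + 6*l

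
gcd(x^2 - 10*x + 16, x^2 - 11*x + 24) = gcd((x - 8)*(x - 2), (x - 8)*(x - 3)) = x - 8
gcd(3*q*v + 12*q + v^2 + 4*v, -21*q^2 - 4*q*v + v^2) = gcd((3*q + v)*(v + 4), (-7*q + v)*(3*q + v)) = 3*q + v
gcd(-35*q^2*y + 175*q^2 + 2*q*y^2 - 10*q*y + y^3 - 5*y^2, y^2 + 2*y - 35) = y - 5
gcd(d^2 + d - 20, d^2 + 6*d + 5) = d + 5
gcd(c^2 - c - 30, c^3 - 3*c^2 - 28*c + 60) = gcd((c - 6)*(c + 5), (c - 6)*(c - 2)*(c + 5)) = c^2 - c - 30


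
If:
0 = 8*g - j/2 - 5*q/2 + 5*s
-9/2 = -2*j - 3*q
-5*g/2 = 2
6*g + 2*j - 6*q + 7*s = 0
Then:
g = -4/5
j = -123/1310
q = 2047/1310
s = 1344/655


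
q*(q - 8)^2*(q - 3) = q^4 - 19*q^3 + 112*q^2 - 192*q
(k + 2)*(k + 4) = k^2 + 6*k + 8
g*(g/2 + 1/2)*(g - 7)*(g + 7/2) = g^4/2 - 5*g^3/4 - 14*g^2 - 49*g/4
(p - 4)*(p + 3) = p^2 - p - 12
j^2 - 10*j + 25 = (j - 5)^2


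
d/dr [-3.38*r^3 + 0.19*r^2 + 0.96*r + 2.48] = -10.14*r^2 + 0.38*r + 0.96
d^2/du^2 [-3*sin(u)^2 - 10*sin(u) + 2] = 10*sin(u) - 6*cos(2*u)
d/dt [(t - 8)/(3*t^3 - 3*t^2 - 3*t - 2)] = (-6*t^3 + 75*t^2 - 48*t - 26)/(9*t^6 - 18*t^5 - 9*t^4 + 6*t^3 + 21*t^2 + 12*t + 4)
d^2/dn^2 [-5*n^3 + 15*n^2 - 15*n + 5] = 30 - 30*n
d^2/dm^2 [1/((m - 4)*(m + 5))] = 2*((m - 4)^2 + (m - 4)*(m + 5) + (m + 5)^2)/((m - 4)^3*(m + 5)^3)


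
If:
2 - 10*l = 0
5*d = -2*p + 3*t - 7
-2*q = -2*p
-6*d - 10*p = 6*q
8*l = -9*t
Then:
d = -452/255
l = 1/5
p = 113/170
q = 113/170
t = -8/45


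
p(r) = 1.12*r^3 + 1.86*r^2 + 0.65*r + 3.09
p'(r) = 3.36*r^2 + 3.72*r + 0.65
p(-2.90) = -10.47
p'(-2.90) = 18.12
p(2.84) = 45.59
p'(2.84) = 38.32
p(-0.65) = 3.15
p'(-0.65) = -0.35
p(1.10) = 7.55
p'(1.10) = 8.81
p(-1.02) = 3.17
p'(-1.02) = 0.35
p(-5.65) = -143.21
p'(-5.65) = 86.89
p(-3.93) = -38.72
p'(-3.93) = 37.93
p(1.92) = 19.12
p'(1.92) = 20.18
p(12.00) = 2214.09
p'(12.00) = 529.13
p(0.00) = 3.09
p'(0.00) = 0.65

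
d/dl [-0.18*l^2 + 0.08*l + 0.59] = 0.08 - 0.36*l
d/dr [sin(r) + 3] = cos(r)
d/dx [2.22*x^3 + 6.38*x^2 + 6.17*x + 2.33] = 6.66*x^2 + 12.76*x + 6.17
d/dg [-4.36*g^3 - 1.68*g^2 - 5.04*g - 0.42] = -13.08*g^2 - 3.36*g - 5.04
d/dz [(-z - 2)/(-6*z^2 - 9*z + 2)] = (6*z^2 + 9*z - 3*(z + 2)*(4*z + 3) - 2)/(6*z^2 + 9*z - 2)^2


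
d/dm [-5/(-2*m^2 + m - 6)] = 5*(1 - 4*m)/(2*m^2 - m + 6)^2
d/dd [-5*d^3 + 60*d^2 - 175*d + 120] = -15*d^2 + 120*d - 175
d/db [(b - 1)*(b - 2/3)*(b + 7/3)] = 3*b^2 + 4*b/3 - 29/9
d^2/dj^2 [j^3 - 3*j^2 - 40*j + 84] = 6*j - 6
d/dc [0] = 0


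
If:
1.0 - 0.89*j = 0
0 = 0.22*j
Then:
No Solution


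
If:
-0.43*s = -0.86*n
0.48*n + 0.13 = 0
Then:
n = -0.27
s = -0.54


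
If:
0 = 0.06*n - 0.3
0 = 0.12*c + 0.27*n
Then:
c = -11.25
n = 5.00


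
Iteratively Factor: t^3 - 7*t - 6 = (t + 2)*(t^2 - 2*t - 3) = (t - 3)*(t + 2)*(t + 1)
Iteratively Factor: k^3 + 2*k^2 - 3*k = (k - 1)*(k^2 + 3*k) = (k - 1)*(k + 3)*(k)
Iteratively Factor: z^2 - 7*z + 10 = (z - 2)*(z - 5)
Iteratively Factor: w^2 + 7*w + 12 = (w + 3)*(w + 4)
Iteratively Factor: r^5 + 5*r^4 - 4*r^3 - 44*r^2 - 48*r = (r + 2)*(r^4 + 3*r^3 - 10*r^2 - 24*r) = (r + 2)^2*(r^3 + r^2 - 12*r) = (r - 3)*(r + 2)^2*(r^2 + 4*r) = r*(r - 3)*(r + 2)^2*(r + 4)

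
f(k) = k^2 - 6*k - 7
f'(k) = 2*k - 6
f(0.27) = -8.55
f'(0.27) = -5.46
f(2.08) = -15.15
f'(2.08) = -1.84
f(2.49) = -15.74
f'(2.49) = -1.02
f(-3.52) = 26.51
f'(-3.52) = -13.04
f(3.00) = -16.00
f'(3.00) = 0.00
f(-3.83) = 30.65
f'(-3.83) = -13.66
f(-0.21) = -5.70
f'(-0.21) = -6.42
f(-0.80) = -1.56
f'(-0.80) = -7.60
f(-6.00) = 65.00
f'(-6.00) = -18.00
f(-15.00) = 308.00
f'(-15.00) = -36.00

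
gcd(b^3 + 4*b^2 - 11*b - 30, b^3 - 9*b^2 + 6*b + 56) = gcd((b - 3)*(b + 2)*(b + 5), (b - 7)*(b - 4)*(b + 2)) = b + 2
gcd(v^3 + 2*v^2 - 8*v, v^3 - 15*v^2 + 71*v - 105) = 1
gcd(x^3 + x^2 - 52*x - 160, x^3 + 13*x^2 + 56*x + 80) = x^2 + 9*x + 20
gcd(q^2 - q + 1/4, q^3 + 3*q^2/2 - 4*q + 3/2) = q - 1/2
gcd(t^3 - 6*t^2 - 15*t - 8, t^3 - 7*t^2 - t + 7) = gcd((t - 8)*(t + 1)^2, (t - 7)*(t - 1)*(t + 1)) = t + 1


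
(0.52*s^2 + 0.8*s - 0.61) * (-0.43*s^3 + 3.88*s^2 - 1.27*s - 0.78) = -0.2236*s^5 + 1.6736*s^4 + 2.7059*s^3 - 3.7884*s^2 + 0.1507*s + 0.4758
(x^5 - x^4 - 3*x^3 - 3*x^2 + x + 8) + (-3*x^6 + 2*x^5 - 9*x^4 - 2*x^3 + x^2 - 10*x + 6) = -3*x^6 + 3*x^5 - 10*x^4 - 5*x^3 - 2*x^2 - 9*x + 14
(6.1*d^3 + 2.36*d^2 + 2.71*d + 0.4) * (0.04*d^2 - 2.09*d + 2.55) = 0.244*d^5 - 12.6546*d^4 + 10.731*d^3 + 0.370099999999999*d^2 + 6.0745*d + 1.02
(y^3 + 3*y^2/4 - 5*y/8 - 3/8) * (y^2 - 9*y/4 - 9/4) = y^5 - 3*y^4/2 - 73*y^3/16 - 21*y^2/32 + 9*y/4 + 27/32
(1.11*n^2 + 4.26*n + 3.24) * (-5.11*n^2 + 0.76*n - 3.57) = -5.6721*n^4 - 20.925*n^3 - 17.2815*n^2 - 12.7458*n - 11.5668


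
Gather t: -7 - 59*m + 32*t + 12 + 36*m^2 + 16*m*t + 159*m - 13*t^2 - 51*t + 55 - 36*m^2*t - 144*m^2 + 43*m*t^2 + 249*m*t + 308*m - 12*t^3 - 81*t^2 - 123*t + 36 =-108*m^2 + 408*m - 12*t^3 + t^2*(43*m - 94) + t*(-36*m^2 + 265*m - 142) + 96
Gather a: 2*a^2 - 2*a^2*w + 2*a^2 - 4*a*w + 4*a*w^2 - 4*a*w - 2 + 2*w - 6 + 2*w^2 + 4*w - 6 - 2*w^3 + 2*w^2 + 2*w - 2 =a^2*(4 - 2*w) + a*(4*w^2 - 8*w) - 2*w^3 + 4*w^2 + 8*w - 16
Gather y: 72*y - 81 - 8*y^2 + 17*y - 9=-8*y^2 + 89*y - 90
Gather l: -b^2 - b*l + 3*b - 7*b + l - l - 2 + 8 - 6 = -b^2 - b*l - 4*b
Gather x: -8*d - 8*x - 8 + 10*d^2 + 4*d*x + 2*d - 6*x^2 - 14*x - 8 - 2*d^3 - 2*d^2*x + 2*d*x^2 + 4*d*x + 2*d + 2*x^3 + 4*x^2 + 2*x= -2*d^3 + 10*d^2 - 4*d + 2*x^3 + x^2*(2*d - 2) + x*(-2*d^2 + 8*d - 20) - 16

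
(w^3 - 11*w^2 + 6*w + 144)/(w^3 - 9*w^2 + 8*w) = (w^2 - 3*w - 18)/(w*(w - 1))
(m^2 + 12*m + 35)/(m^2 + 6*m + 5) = (m + 7)/(m + 1)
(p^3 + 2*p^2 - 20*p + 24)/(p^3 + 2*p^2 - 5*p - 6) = (p^2 + 4*p - 12)/(p^2 + 4*p + 3)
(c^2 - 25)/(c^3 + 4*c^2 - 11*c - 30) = (c - 5)/(c^2 - c - 6)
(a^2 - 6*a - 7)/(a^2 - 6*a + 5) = (a^2 - 6*a - 7)/(a^2 - 6*a + 5)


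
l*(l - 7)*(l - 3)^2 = l^4 - 13*l^3 + 51*l^2 - 63*l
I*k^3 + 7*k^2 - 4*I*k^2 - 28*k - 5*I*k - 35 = (k - 5)*(k - 7*I)*(I*k + I)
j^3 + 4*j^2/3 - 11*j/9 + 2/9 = (j - 1/3)^2*(j + 2)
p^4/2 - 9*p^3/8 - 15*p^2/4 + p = p*(p/2 + 1)*(p - 4)*(p - 1/4)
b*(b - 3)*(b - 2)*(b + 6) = b^4 + b^3 - 24*b^2 + 36*b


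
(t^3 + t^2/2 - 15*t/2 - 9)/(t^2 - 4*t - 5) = (-2*t^3 - t^2 + 15*t + 18)/(2*(-t^2 + 4*t + 5))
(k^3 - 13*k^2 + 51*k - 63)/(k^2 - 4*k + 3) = (k^2 - 10*k + 21)/(k - 1)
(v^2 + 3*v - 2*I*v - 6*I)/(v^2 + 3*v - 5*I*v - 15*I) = (v - 2*I)/(v - 5*I)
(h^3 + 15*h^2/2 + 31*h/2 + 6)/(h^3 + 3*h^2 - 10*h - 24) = (h^2 + 7*h/2 + 3/2)/(h^2 - h - 6)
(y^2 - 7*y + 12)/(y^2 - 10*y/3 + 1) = 3*(y - 4)/(3*y - 1)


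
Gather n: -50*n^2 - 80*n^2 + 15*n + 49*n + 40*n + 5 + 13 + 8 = -130*n^2 + 104*n + 26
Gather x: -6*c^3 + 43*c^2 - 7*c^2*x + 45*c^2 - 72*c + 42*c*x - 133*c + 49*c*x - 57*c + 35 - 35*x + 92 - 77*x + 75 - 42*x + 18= -6*c^3 + 88*c^2 - 262*c + x*(-7*c^2 + 91*c - 154) + 220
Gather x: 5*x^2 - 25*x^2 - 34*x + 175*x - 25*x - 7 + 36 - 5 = -20*x^2 + 116*x + 24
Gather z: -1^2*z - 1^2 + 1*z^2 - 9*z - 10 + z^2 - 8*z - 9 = 2*z^2 - 18*z - 20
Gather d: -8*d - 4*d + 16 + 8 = 24 - 12*d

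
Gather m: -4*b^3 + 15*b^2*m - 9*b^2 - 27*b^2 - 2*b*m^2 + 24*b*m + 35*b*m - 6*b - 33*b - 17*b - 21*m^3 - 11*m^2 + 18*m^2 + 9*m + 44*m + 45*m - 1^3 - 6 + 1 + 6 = -4*b^3 - 36*b^2 - 56*b - 21*m^3 + m^2*(7 - 2*b) + m*(15*b^2 + 59*b + 98)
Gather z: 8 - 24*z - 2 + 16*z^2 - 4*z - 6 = 16*z^2 - 28*z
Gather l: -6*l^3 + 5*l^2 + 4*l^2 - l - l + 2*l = -6*l^3 + 9*l^2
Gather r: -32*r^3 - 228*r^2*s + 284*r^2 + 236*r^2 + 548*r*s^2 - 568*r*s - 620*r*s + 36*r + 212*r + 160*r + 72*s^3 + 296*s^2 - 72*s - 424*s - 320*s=-32*r^3 + r^2*(520 - 228*s) + r*(548*s^2 - 1188*s + 408) + 72*s^3 + 296*s^2 - 816*s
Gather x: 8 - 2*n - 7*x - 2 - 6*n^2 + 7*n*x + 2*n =-6*n^2 + x*(7*n - 7) + 6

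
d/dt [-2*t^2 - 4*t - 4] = -4*t - 4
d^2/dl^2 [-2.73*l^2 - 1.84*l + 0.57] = -5.46000000000000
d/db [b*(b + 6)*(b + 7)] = 3*b^2 + 26*b + 42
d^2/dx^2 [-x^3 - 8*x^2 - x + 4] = -6*x - 16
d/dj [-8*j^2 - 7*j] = -16*j - 7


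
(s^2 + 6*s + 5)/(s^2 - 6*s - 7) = (s + 5)/(s - 7)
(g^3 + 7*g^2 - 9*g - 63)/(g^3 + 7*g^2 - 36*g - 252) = (g^2 - 9)/(g^2 - 36)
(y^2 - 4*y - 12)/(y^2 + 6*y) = (y^2 - 4*y - 12)/(y*(y + 6))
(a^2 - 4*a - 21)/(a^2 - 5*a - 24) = (a - 7)/(a - 8)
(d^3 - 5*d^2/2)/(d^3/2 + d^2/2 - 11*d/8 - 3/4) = d^2*(8*d - 20)/(4*d^3 + 4*d^2 - 11*d - 6)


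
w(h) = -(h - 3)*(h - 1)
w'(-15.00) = 34.00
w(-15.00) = -288.00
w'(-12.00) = 28.00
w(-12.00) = -195.00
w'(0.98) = 2.04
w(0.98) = -0.04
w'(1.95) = 0.10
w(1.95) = 1.00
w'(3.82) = -3.64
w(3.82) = -2.31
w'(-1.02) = 6.04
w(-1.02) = -8.12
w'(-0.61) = 5.22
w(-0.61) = -5.81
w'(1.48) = 1.04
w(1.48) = 0.73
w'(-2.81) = 9.62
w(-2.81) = -22.14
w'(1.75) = 0.50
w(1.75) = 0.94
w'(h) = 4 - 2*h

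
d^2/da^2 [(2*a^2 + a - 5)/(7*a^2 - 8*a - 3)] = 2*(161*a^3 - 609*a^2 + 903*a - 431)/(343*a^6 - 1176*a^5 + 903*a^4 + 496*a^3 - 387*a^2 - 216*a - 27)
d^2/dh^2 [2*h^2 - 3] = 4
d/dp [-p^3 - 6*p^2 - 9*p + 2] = -3*p^2 - 12*p - 9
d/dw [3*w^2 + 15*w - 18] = 6*w + 15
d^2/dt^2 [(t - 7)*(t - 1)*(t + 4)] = 6*t - 8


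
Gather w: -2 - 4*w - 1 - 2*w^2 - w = -2*w^2 - 5*w - 3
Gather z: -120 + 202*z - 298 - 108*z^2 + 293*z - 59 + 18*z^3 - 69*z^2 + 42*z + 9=18*z^3 - 177*z^2 + 537*z - 468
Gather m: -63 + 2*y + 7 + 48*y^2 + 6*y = 48*y^2 + 8*y - 56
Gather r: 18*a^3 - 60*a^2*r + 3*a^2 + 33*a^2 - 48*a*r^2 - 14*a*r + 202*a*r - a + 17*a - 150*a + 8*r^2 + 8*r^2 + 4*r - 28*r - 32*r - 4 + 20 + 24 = 18*a^3 + 36*a^2 - 134*a + r^2*(16 - 48*a) + r*(-60*a^2 + 188*a - 56) + 40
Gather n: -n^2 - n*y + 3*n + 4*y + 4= -n^2 + n*(3 - y) + 4*y + 4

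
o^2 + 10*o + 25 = (o + 5)^2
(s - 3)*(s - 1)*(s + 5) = s^3 + s^2 - 17*s + 15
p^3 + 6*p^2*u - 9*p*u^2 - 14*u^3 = (p - 2*u)*(p + u)*(p + 7*u)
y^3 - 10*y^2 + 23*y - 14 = (y - 7)*(y - 2)*(y - 1)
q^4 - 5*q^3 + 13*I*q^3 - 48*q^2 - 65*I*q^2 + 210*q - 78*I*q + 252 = (q - 6)*(q + 1)*(q + 6*I)*(q + 7*I)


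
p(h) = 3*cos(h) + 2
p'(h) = -3*sin(h)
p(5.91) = 4.79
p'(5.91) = 1.09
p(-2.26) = 0.09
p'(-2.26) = 2.32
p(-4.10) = 0.28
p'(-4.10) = -2.45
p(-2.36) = -0.13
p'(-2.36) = 2.11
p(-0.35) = 4.82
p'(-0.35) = 1.03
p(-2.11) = 0.46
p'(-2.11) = 2.57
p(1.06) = 3.47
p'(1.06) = -2.62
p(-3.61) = -0.68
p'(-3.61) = -1.35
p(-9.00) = -0.73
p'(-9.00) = 1.24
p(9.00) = -0.73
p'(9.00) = -1.24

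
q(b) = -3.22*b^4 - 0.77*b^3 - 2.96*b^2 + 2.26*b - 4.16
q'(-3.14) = 396.83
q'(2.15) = -149.15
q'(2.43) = -210.58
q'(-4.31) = 1016.08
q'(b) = -12.88*b^3 - 2.31*b^2 - 5.92*b + 2.26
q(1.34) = -18.68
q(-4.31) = -1118.37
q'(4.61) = -1336.01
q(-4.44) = -1256.53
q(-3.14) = -329.62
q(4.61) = -1586.40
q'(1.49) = -54.30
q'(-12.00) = 21997.30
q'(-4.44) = 1110.37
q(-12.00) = -65896.88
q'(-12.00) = 21997.30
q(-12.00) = -65896.88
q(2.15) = -89.44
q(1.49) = -25.78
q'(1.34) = -40.81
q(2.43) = -139.47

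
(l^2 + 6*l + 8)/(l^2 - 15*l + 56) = (l^2 + 6*l + 8)/(l^2 - 15*l + 56)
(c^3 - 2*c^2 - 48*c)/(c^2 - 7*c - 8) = c*(c + 6)/(c + 1)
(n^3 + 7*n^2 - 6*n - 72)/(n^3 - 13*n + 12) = (n + 6)/(n - 1)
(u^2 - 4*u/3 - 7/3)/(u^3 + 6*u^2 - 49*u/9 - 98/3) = 3*(u + 1)/(3*u^2 + 25*u + 42)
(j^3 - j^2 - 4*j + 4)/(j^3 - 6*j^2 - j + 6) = (j^2 - 4)/(j^2 - 5*j - 6)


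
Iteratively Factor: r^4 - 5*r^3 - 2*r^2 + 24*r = (r + 2)*(r^3 - 7*r^2 + 12*r) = (r - 3)*(r + 2)*(r^2 - 4*r) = r*(r - 3)*(r + 2)*(r - 4)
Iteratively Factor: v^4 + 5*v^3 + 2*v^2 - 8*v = (v + 2)*(v^3 + 3*v^2 - 4*v) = (v - 1)*(v + 2)*(v^2 + 4*v) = (v - 1)*(v + 2)*(v + 4)*(v)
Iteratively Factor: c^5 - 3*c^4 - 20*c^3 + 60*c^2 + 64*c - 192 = (c - 2)*(c^4 - c^3 - 22*c^2 + 16*c + 96) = (c - 2)*(c + 2)*(c^3 - 3*c^2 - 16*c + 48) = (c - 4)*(c - 2)*(c + 2)*(c^2 + c - 12) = (c - 4)*(c - 2)*(c + 2)*(c + 4)*(c - 3)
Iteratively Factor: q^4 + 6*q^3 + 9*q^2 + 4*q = (q + 1)*(q^3 + 5*q^2 + 4*q) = q*(q + 1)*(q^2 + 5*q + 4) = q*(q + 1)^2*(q + 4)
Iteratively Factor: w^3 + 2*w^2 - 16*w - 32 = (w - 4)*(w^2 + 6*w + 8) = (w - 4)*(w + 2)*(w + 4)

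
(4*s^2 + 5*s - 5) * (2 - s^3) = -4*s^5 - 5*s^4 + 5*s^3 + 8*s^2 + 10*s - 10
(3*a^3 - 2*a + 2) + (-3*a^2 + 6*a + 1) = 3*a^3 - 3*a^2 + 4*a + 3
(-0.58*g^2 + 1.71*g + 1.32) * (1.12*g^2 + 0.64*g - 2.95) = -0.6496*g^4 + 1.544*g^3 + 4.2838*g^2 - 4.1997*g - 3.894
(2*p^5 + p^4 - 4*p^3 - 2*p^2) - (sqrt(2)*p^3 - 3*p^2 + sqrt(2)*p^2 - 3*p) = 2*p^5 + p^4 - 4*p^3 - sqrt(2)*p^3 - sqrt(2)*p^2 + p^2 + 3*p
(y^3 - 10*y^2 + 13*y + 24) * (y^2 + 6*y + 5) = y^5 - 4*y^4 - 42*y^3 + 52*y^2 + 209*y + 120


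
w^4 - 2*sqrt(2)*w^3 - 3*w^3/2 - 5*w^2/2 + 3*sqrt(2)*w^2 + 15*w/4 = w*(w - 3/2)*(w - 5*sqrt(2)/2)*(w + sqrt(2)/2)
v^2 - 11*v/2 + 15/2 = (v - 3)*(v - 5/2)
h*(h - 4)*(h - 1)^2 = h^4 - 6*h^3 + 9*h^2 - 4*h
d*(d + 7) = d^2 + 7*d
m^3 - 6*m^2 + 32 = (m - 4)^2*(m + 2)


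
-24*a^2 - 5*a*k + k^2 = (-8*a + k)*(3*a + k)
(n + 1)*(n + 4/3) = n^2 + 7*n/3 + 4/3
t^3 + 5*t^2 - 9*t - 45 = (t - 3)*(t + 3)*(t + 5)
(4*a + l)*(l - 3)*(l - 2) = 4*a*l^2 - 20*a*l + 24*a + l^3 - 5*l^2 + 6*l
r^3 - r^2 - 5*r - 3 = (r - 3)*(r + 1)^2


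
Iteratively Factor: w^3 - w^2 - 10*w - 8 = (w - 4)*(w^2 + 3*w + 2) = (w - 4)*(w + 1)*(w + 2)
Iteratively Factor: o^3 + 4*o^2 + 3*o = (o + 1)*(o^2 + 3*o) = o*(o + 1)*(o + 3)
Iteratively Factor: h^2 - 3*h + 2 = (h - 2)*(h - 1)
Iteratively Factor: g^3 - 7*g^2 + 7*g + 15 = (g - 5)*(g^2 - 2*g - 3) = (g - 5)*(g + 1)*(g - 3)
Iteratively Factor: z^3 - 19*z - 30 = (z - 5)*(z^2 + 5*z + 6) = (z - 5)*(z + 3)*(z + 2)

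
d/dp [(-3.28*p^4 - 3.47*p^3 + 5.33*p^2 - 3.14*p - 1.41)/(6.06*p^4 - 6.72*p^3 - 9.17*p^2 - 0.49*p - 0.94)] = (43.0698*p^6 - 4.44439999999997*p^5 + 129.5443*p^4 + 7.71019999999999*p^3 - 50.0457*p^2 - 35.8798*p + 2.2607)/(36.7236*p^8 - 81.4464*p^7 - 65.982*p^6 + 117.306*p^5 + 79.2817*p^4 + 21.6202*p^3 + 17.4797*p^2 + 0.9212*p + 0.8836)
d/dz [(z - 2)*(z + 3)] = 2*z + 1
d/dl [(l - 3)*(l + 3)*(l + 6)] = 3*l^2 + 12*l - 9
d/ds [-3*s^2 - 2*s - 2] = -6*s - 2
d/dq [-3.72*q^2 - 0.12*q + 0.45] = -7.44*q - 0.12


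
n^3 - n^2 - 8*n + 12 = (n - 2)^2*(n + 3)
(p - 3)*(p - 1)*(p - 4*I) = p^3 - 4*p^2 - 4*I*p^2 + 3*p + 16*I*p - 12*I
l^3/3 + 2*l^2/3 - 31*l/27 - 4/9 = (l/3 + 1)*(l - 4/3)*(l + 1/3)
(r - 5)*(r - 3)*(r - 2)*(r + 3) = r^4 - 7*r^3 + r^2 + 63*r - 90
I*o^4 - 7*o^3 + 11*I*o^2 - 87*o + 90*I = (o - 3*I)*(o + 5*I)*(o + 6*I)*(I*o + 1)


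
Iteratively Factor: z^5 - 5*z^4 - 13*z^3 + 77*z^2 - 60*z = (z - 3)*(z^4 - 2*z^3 - 19*z^2 + 20*z) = (z - 5)*(z - 3)*(z^3 + 3*z^2 - 4*z) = (z - 5)*(z - 3)*(z - 1)*(z^2 + 4*z) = z*(z - 5)*(z - 3)*(z - 1)*(z + 4)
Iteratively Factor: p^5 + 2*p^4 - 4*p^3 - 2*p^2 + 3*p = (p - 1)*(p^4 + 3*p^3 - p^2 - 3*p) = (p - 1)*(p + 3)*(p^3 - p) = p*(p - 1)*(p + 3)*(p^2 - 1) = p*(p - 1)*(p + 1)*(p + 3)*(p - 1)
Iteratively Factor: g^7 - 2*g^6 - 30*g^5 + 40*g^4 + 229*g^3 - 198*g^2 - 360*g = (g - 2)*(g^6 - 30*g^4 - 20*g^3 + 189*g^2 + 180*g) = (g - 5)*(g - 2)*(g^5 + 5*g^4 - 5*g^3 - 45*g^2 - 36*g) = (g - 5)*(g - 3)*(g - 2)*(g^4 + 8*g^3 + 19*g^2 + 12*g) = g*(g - 5)*(g - 3)*(g - 2)*(g^3 + 8*g^2 + 19*g + 12) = g*(g - 5)*(g - 3)*(g - 2)*(g + 1)*(g^2 + 7*g + 12) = g*(g - 5)*(g - 3)*(g - 2)*(g + 1)*(g + 4)*(g + 3)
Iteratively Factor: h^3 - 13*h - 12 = (h - 4)*(h^2 + 4*h + 3) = (h - 4)*(h + 1)*(h + 3)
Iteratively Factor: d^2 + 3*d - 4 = (d - 1)*(d + 4)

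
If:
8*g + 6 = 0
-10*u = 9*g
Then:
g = -3/4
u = 27/40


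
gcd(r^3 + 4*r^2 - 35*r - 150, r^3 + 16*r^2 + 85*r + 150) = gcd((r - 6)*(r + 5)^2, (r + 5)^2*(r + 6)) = r^2 + 10*r + 25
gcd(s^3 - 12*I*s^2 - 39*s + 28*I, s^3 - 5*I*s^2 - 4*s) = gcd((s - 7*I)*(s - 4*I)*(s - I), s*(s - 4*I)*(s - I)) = s^2 - 5*I*s - 4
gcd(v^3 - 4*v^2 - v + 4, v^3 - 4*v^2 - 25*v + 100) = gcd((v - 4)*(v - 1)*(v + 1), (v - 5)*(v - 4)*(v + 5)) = v - 4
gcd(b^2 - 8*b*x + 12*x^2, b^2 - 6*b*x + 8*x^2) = -b + 2*x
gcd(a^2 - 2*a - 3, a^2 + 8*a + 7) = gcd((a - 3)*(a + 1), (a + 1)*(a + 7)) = a + 1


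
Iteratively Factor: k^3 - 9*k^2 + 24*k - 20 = (k - 5)*(k^2 - 4*k + 4) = (k - 5)*(k - 2)*(k - 2)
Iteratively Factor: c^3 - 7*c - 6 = (c + 2)*(c^2 - 2*c - 3) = (c + 1)*(c + 2)*(c - 3)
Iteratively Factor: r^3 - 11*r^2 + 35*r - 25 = (r - 5)*(r^2 - 6*r + 5) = (r - 5)*(r - 1)*(r - 5)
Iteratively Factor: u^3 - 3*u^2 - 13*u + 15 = (u - 5)*(u^2 + 2*u - 3) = (u - 5)*(u - 1)*(u + 3)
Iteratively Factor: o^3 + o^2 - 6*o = (o - 2)*(o^2 + 3*o) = (o - 2)*(o + 3)*(o)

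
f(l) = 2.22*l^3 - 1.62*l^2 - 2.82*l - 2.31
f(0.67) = -4.26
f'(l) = 6.66*l^2 - 3.24*l - 2.82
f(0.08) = -2.54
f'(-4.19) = 127.68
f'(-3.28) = 79.46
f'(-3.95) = 113.89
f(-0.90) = -2.70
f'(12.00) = 917.34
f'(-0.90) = 5.49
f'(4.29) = 105.85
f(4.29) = 131.05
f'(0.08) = -3.04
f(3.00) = 34.59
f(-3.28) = -88.83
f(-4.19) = -182.24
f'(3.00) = 47.40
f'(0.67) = -2.00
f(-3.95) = -153.27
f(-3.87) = -144.33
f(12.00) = 3566.73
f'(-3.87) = 109.46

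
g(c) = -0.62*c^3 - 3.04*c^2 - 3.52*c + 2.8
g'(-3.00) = -2.02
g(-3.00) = 2.74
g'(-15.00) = -330.82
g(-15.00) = 1464.10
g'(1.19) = -13.39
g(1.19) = -6.74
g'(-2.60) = -0.29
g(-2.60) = 2.30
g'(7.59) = -156.82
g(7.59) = -470.14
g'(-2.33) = 0.55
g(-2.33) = 2.34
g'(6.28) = -115.06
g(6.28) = -292.76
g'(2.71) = -33.66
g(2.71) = -41.40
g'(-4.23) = -11.08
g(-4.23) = 10.22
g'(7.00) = -137.22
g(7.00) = -383.46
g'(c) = -1.86*c^2 - 6.08*c - 3.52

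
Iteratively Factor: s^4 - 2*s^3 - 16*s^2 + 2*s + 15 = (s - 5)*(s^3 + 3*s^2 - s - 3) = (s - 5)*(s + 3)*(s^2 - 1) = (s - 5)*(s + 1)*(s + 3)*(s - 1)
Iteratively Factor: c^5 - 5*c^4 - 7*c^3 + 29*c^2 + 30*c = (c - 3)*(c^4 - 2*c^3 - 13*c^2 - 10*c) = (c - 3)*(c + 1)*(c^3 - 3*c^2 - 10*c) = (c - 5)*(c - 3)*(c + 1)*(c^2 + 2*c) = c*(c - 5)*(c - 3)*(c + 1)*(c + 2)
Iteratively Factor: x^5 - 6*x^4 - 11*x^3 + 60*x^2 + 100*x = (x)*(x^4 - 6*x^3 - 11*x^2 + 60*x + 100) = x*(x + 2)*(x^3 - 8*x^2 + 5*x + 50) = x*(x - 5)*(x + 2)*(x^2 - 3*x - 10) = x*(x - 5)*(x + 2)^2*(x - 5)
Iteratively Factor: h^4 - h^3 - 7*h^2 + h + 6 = (h + 1)*(h^3 - 2*h^2 - 5*h + 6) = (h - 1)*(h + 1)*(h^2 - h - 6) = (h - 1)*(h + 1)*(h + 2)*(h - 3)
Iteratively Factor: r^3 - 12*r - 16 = (r - 4)*(r^2 + 4*r + 4) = (r - 4)*(r + 2)*(r + 2)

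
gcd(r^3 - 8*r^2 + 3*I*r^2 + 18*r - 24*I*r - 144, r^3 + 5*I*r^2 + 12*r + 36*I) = r^2 + 3*I*r + 18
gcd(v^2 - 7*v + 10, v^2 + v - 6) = v - 2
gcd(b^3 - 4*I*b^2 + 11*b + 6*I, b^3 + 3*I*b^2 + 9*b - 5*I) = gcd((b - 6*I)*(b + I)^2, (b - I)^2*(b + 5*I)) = 1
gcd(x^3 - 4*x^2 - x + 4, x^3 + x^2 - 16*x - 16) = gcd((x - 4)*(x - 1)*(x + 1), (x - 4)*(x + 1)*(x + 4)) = x^2 - 3*x - 4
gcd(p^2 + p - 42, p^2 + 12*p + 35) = p + 7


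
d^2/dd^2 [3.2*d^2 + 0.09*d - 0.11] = 6.40000000000000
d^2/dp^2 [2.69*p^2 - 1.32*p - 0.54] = 5.38000000000000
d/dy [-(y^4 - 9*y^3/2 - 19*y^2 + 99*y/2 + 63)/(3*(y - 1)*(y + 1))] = (-4*y^3 + 17*y^2 - 22*y + 99)/(6*(y^2 - 2*y + 1))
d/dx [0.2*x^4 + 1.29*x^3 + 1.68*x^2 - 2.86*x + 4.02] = 0.8*x^3 + 3.87*x^2 + 3.36*x - 2.86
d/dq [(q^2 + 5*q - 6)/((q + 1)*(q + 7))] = (3*q^2 + 26*q + 83)/(q^4 + 16*q^3 + 78*q^2 + 112*q + 49)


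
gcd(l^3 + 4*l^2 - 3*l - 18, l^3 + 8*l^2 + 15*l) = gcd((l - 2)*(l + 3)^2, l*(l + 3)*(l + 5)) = l + 3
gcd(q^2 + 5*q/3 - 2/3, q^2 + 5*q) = 1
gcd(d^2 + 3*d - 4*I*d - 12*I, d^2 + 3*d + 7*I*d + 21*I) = d + 3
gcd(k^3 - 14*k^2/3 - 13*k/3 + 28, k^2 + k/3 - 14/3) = k + 7/3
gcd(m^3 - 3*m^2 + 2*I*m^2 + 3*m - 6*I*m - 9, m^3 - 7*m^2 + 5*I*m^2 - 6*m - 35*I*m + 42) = m + 3*I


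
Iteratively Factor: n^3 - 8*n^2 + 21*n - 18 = (n - 3)*(n^2 - 5*n + 6) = (n - 3)^2*(n - 2)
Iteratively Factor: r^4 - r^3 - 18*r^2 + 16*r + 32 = (r - 2)*(r^3 + r^2 - 16*r - 16) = (r - 2)*(r + 4)*(r^2 - 3*r - 4) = (r - 2)*(r + 1)*(r + 4)*(r - 4)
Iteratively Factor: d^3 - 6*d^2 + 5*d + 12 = (d - 4)*(d^2 - 2*d - 3) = (d - 4)*(d + 1)*(d - 3)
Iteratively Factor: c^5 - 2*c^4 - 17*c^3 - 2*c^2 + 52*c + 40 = (c + 2)*(c^4 - 4*c^3 - 9*c^2 + 16*c + 20) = (c + 2)^2*(c^3 - 6*c^2 + 3*c + 10) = (c + 1)*(c + 2)^2*(c^2 - 7*c + 10) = (c - 5)*(c + 1)*(c + 2)^2*(c - 2)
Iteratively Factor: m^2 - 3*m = (m - 3)*(m)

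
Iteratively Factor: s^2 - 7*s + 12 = (s - 4)*(s - 3)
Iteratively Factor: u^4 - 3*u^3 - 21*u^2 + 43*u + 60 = (u + 4)*(u^3 - 7*u^2 + 7*u + 15) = (u - 3)*(u + 4)*(u^2 - 4*u - 5) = (u - 3)*(u + 1)*(u + 4)*(u - 5)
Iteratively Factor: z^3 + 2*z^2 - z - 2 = (z - 1)*(z^2 + 3*z + 2) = (z - 1)*(z + 1)*(z + 2)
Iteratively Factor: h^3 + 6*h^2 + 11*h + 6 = (h + 1)*(h^2 + 5*h + 6) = (h + 1)*(h + 3)*(h + 2)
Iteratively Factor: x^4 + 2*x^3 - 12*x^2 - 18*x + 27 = (x + 3)*(x^3 - x^2 - 9*x + 9) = (x - 3)*(x + 3)*(x^2 + 2*x - 3) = (x - 3)*(x + 3)^2*(x - 1)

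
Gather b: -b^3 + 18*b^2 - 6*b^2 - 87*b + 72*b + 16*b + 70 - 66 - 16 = -b^3 + 12*b^2 + b - 12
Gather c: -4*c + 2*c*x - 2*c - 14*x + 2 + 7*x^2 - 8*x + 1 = c*(2*x - 6) + 7*x^2 - 22*x + 3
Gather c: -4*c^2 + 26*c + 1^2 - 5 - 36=-4*c^2 + 26*c - 40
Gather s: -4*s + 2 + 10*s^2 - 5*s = 10*s^2 - 9*s + 2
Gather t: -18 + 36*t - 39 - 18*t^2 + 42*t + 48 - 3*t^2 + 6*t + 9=-21*t^2 + 84*t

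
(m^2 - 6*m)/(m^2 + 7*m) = (m - 6)/(m + 7)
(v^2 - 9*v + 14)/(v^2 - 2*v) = (v - 7)/v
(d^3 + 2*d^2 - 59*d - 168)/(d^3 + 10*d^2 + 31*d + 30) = (d^2 - d - 56)/(d^2 + 7*d + 10)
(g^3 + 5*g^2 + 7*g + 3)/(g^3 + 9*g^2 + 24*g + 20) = (g^3 + 5*g^2 + 7*g + 3)/(g^3 + 9*g^2 + 24*g + 20)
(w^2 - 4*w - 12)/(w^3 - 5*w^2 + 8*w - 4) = (w^2 - 4*w - 12)/(w^3 - 5*w^2 + 8*w - 4)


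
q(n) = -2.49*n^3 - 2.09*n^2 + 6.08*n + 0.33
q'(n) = -7.47*n^2 - 4.18*n + 6.08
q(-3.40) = 53.36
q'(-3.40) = -66.06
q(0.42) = 2.33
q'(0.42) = 3.01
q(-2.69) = 17.32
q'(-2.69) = -36.73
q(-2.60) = 14.16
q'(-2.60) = -33.55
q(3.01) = -68.21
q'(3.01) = -74.18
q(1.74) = -8.54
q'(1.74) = -23.81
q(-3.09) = 35.05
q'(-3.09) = -52.33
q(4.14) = -187.01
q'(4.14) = -139.26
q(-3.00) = 30.51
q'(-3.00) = -48.61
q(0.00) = 0.33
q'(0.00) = 6.08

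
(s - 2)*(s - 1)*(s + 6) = s^3 + 3*s^2 - 16*s + 12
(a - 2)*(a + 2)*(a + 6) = a^3 + 6*a^2 - 4*a - 24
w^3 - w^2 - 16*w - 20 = (w - 5)*(w + 2)^2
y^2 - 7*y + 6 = (y - 6)*(y - 1)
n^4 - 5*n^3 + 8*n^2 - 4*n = n*(n - 2)^2*(n - 1)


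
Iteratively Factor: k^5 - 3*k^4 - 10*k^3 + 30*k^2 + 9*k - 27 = (k - 3)*(k^4 - 10*k^2 + 9) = (k - 3)*(k + 3)*(k^3 - 3*k^2 - k + 3) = (k - 3)*(k + 1)*(k + 3)*(k^2 - 4*k + 3) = (k - 3)^2*(k + 1)*(k + 3)*(k - 1)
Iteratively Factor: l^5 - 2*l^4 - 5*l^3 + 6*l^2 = (l - 1)*(l^4 - l^3 - 6*l^2) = (l - 1)*(l + 2)*(l^3 - 3*l^2) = (l - 3)*(l - 1)*(l + 2)*(l^2) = l*(l - 3)*(l - 1)*(l + 2)*(l)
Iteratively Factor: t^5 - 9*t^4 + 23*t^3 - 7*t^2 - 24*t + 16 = (t - 4)*(t^4 - 5*t^3 + 3*t^2 + 5*t - 4) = (t - 4)*(t - 1)*(t^3 - 4*t^2 - t + 4) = (t - 4)*(t - 1)^2*(t^2 - 3*t - 4) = (t - 4)*(t - 1)^2*(t + 1)*(t - 4)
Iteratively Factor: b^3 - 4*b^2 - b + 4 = (b + 1)*(b^2 - 5*b + 4) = (b - 4)*(b + 1)*(b - 1)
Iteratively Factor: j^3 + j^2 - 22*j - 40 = (j + 4)*(j^2 - 3*j - 10) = (j + 2)*(j + 4)*(j - 5)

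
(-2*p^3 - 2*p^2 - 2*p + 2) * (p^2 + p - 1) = -2*p^5 - 4*p^4 - 2*p^3 + 2*p^2 + 4*p - 2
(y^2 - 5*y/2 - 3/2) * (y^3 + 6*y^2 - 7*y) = y^5 + 7*y^4/2 - 47*y^3/2 + 17*y^2/2 + 21*y/2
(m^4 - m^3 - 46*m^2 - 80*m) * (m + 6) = m^5 + 5*m^4 - 52*m^3 - 356*m^2 - 480*m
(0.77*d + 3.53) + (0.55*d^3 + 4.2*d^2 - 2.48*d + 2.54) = 0.55*d^3 + 4.2*d^2 - 1.71*d + 6.07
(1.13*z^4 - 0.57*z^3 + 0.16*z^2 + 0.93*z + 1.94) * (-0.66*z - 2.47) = -0.7458*z^5 - 2.4149*z^4 + 1.3023*z^3 - 1.009*z^2 - 3.5775*z - 4.7918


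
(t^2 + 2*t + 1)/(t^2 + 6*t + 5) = (t + 1)/(t + 5)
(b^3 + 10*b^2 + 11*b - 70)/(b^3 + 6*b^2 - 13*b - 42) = (b^2 + 3*b - 10)/(b^2 - b - 6)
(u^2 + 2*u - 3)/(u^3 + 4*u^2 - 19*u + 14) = (u + 3)/(u^2 + 5*u - 14)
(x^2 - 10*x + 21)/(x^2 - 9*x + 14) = (x - 3)/(x - 2)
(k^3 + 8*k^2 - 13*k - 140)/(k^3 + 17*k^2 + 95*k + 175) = (k - 4)/(k + 5)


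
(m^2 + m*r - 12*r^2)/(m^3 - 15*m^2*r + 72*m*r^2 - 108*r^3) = (m + 4*r)/(m^2 - 12*m*r + 36*r^2)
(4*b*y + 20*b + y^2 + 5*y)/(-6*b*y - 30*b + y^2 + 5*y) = (4*b + y)/(-6*b + y)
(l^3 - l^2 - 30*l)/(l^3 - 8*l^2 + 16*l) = (l^2 - l - 30)/(l^2 - 8*l + 16)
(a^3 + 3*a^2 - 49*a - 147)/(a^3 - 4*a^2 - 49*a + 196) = (a + 3)/(a - 4)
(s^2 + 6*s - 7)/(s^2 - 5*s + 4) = (s + 7)/(s - 4)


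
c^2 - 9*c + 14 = (c - 7)*(c - 2)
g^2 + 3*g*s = g*(g + 3*s)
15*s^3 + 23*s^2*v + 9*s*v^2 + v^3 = (s + v)*(3*s + v)*(5*s + v)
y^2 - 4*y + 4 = (y - 2)^2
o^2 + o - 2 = (o - 1)*(o + 2)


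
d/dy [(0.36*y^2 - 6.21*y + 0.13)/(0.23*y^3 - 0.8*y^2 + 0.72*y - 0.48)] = (-0.0828*y^4 + 2.8566*y^3 - 4.7985*y^2 - 0.1376*y + 2.8872)/(0.0529*y^6 - 0.368*y^5 + 0.9712*y^4 - 1.3728*y^3 + 1.2864*y^2 - 0.6912*y + 0.2304)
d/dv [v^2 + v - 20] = 2*v + 1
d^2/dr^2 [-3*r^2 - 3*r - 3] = -6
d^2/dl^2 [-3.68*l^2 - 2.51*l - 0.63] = -7.36000000000000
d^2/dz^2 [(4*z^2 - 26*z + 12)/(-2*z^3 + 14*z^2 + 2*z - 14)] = 2*(-2*z^6 + 39*z^5 - 315*z^4 + 1098*z^3 - 1704*z^2 + 1911*z - 307)/(z^9 - 21*z^8 + 144*z^7 - 280*z^6 - 438*z^5 + 966*z^4 + 440*z^3 - 1008*z^2 - 147*z + 343)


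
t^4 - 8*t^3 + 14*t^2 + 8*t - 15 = (t - 5)*(t - 3)*(t - 1)*(t + 1)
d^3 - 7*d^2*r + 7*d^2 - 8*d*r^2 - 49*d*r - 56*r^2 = (d + 7)*(d - 8*r)*(d + r)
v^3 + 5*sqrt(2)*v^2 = v^2*(v + 5*sqrt(2))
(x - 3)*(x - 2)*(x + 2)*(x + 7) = x^4 + 4*x^3 - 25*x^2 - 16*x + 84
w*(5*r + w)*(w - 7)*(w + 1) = 5*r*w^3 - 30*r*w^2 - 35*r*w + w^4 - 6*w^3 - 7*w^2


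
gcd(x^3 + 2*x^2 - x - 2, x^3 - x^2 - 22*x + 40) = 1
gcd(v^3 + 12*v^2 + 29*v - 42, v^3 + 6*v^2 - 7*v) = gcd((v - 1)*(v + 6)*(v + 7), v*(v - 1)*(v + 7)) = v^2 + 6*v - 7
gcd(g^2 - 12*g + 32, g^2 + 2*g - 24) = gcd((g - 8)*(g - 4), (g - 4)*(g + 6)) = g - 4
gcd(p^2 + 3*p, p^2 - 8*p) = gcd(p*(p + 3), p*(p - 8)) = p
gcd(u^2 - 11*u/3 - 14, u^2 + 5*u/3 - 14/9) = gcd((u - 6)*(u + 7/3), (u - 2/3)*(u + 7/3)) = u + 7/3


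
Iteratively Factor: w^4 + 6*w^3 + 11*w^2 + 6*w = (w + 1)*(w^3 + 5*w^2 + 6*w) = (w + 1)*(w + 3)*(w^2 + 2*w) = w*(w + 1)*(w + 3)*(w + 2)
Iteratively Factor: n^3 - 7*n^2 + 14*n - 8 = (n - 4)*(n^2 - 3*n + 2) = (n - 4)*(n - 1)*(n - 2)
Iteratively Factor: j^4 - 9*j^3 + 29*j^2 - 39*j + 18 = (j - 3)*(j^3 - 6*j^2 + 11*j - 6) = (j - 3)*(j - 2)*(j^2 - 4*j + 3) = (j - 3)*(j - 2)*(j - 1)*(j - 3)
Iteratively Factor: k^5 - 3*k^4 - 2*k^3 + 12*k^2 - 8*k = (k - 1)*(k^4 - 2*k^3 - 4*k^2 + 8*k) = (k - 1)*(k + 2)*(k^3 - 4*k^2 + 4*k) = (k - 2)*(k - 1)*(k + 2)*(k^2 - 2*k) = (k - 2)^2*(k - 1)*(k + 2)*(k)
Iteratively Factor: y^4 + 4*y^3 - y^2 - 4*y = (y)*(y^3 + 4*y^2 - y - 4) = y*(y + 4)*(y^2 - 1) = y*(y - 1)*(y + 4)*(y + 1)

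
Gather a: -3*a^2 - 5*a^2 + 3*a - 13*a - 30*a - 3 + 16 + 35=-8*a^2 - 40*a + 48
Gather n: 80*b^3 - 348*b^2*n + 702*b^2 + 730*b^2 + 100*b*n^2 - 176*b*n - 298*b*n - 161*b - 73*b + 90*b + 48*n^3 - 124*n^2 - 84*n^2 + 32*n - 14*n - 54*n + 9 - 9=80*b^3 + 1432*b^2 - 144*b + 48*n^3 + n^2*(100*b - 208) + n*(-348*b^2 - 474*b - 36)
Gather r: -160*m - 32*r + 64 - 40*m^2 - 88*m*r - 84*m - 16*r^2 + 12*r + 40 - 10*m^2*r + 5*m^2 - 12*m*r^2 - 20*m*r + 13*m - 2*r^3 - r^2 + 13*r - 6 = -35*m^2 - 231*m - 2*r^3 + r^2*(-12*m - 17) + r*(-10*m^2 - 108*m - 7) + 98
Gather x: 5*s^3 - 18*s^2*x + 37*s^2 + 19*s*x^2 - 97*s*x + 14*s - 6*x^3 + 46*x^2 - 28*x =5*s^3 + 37*s^2 + 14*s - 6*x^3 + x^2*(19*s + 46) + x*(-18*s^2 - 97*s - 28)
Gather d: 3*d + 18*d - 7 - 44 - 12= 21*d - 63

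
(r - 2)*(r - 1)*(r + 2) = r^3 - r^2 - 4*r + 4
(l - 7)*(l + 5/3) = l^2 - 16*l/3 - 35/3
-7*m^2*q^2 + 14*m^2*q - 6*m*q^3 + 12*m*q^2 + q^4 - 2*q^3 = q*(-7*m + q)*(m + q)*(q - 2)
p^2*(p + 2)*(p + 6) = p^4 + 8*p^3 + 12*p^2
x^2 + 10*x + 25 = (x + 5)^2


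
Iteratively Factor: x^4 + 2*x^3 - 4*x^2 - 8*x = (x)*(x^3 + 2*x^2 - 4*x - 8) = x*(x + 2)*(x^2 - 4) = x*(x - 2)*(x + 2)*(x + 2)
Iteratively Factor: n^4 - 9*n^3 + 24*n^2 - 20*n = (n - 5)*(n^3 - 4*n^2 + 4*n) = (n - 5)*(n - 2)*(n^2 - 2*n) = (n - 5)*(n - 2)^2*(n)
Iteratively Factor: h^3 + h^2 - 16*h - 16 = (h + 1)*(h^2 - 16) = (h - 4)*(h + 1)*(h + 4)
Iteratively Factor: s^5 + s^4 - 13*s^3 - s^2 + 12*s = (s - 3)*(s^4 + 4*s^3 - s^2 - 4*s) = (s - 3)*(s - 1)*(s^3 + 5*s^2 + 4*s) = (s - 3)*(s - 1)*(s + 1)*(s^2 + 4*s) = s*(s - 3)*(s - 1)*(s + 1)*(s + 4)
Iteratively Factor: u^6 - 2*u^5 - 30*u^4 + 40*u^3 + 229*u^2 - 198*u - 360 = (u + 4)*(u^5 - 6*u^4 - 6*u^3 + 64*u^2 - 27*u - 90) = (u - 3)*(u + 4)*(u^4 - 3*u^3 - 15*u^2 + 19*u + 30) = (u - 3)*(u + 3)*(u + 4)*(u^3 - 6*u^2 + 3*u + 10) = (u - 3)*(u - 2)*(u + 3)*(u + 4)*(u^2 - 4*u - 5) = (u - 3)*(u - 2)*(u + 1)*(u + 3)*(u + 4)*(u - 5)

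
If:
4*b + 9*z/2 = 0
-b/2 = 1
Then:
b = -2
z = 16/9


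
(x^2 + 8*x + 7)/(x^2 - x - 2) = (x + 7)/(x - 2)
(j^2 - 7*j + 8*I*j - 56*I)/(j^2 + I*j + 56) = (j - 7)/(j - 7*I)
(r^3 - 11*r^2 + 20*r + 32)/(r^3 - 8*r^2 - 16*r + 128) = (r + 1)/(r + 4)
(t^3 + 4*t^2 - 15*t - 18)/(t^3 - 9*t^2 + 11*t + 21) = (t + 6)/(t - 7)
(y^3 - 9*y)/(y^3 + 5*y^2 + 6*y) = (y - 3)/(y + 2)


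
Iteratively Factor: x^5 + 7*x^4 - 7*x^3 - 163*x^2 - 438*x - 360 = (x - 5)*(x^4 + 12*x^3 + 53*x^2 + 102*x + 72) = (x - 5)*(x + 4)*(x^3 + 8*x^2 + 21*x + 18) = (x - 5)*(x + 3)*(x + 4)*(x^2 + 5*x + 6) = (x - 5)*(x + 3)^2*(x + 4)*(x + 2)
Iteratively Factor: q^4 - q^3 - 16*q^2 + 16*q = (q - 4)*(q^3 + 3*q^2 - 4*q) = (q - 4)*(q + 4)*(q^2 - q) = q*(q - 4)*(q + 4)*(q - 1)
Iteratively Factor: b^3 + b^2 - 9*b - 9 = (b + 3)*(b^2 - 2*b - 3) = (b - 3)*(b + 3)*(b + 1)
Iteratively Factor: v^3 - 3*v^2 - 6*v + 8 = (v - 4)*(v^2 + v - 2) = (v - 4)*(v + 2)*(v - 1)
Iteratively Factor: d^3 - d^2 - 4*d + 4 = (d - 2)*(d^2 + d - 2) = (d - 2)*(d + 2)*(d - 1)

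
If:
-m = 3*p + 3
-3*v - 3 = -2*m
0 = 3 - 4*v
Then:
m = 21/8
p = -15/8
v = 3/4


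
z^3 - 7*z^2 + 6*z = z*(z - 6)*(z - 1)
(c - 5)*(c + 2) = c^2 - 3*c - 10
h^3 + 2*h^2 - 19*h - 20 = (h - 4)*(h + 1)*(h + 5)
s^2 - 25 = (s - 5)*(s + 5)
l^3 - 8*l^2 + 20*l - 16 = (l - 4)*(l - 2)^2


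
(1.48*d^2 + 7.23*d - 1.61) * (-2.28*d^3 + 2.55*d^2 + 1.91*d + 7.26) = -3.3744*d^5 - 12.7104*d^4 + 24.9341*d^3 + 20.4486*d^2 + 49.4147*d - 11.6886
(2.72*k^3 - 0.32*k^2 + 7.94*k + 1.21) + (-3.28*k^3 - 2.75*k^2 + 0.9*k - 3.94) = -0.56*k^3 - 3.07*k^2 + 8.84*k - 2.73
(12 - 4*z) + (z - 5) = 7 - 3*z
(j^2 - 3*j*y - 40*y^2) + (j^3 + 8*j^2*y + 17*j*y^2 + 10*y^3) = j^3 + 8*j^2*y + j^2 + 17*j*y^2 - 3*j*y + 10*y^3 - 40*y^2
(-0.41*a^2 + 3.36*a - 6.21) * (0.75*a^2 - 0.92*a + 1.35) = -0.3075*a^4 + 2.8972*a^3 - 8.3022*a^2 + 10.2492*a - 8.3835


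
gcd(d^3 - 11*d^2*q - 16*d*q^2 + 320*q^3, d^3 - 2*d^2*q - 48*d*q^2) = -d + 8*q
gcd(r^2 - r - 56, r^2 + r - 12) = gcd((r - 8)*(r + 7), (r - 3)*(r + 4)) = 1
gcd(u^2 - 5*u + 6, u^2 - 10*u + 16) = u - 2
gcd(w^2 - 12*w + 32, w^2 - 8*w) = w - 8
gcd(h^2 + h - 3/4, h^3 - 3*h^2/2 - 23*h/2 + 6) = h - 1/2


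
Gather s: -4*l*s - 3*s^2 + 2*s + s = -3*s^2 + s*(3 - 4*l)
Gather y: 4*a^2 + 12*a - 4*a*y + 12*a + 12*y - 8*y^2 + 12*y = 4*a^2 + 24*a - 8*y^2 + y*(24 - 4*a)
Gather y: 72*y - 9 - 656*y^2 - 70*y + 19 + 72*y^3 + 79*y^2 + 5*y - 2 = 72*y^3 - 577*y^2 + 7*y + 8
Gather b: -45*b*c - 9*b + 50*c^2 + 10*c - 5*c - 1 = b*(-45*c - 9) + 50*c^2 + 5*c - 1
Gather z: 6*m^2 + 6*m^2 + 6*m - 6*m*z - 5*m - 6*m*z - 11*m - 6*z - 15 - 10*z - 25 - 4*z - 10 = 12*m^2 - 10*m + z*(-12*m - 20) - 50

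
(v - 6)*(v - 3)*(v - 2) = v^3 - 11*v^2 + 36*v - 36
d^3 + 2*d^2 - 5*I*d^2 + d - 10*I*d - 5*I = (d + 1)^2*(d - 5*I)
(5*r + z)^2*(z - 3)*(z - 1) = 25*r^2*z^2 - 100*r^2*z + 75*r^2 + 10*r*z^3 - 40*r*z^2 + 30*r*z + z^4 - 4*z^3 + 3*z^2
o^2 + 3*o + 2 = (o + 1)*(o + 2)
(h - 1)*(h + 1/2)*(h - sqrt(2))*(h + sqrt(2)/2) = h^4 - sqrt(2)*h^3/2 - h^3/2 - 3*h^2/2 + sqrt(2)*h^2/4 + sqrt(2)*h/4 + h/2 + 1/2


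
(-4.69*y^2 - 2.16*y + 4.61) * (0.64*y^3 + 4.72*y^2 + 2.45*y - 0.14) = -3.0016*y^5 - 23.5192*y^4 - 18.7353*y^3 + 17.1238*y^2 + 11.5969*y - 0.6454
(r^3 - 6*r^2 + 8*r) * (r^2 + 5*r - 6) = r^5 - r^4 - 28*r^3 + 76*r^2 - 48*r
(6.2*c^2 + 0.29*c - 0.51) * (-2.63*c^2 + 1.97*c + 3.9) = -16.306*c^4 + 11.4513*c^3 + 26.0926*c^2 + 0.1263*c - 1.989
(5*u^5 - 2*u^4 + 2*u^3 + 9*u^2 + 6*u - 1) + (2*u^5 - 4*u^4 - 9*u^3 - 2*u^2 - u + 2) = 7*u^5 - 6*u^4 - 7*u^3 + 7*u^2 + 5*u + 1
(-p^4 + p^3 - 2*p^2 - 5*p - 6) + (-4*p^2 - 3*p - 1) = -p^4 + p^3 - 6*p^2 - 8*p - 7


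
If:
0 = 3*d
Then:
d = 0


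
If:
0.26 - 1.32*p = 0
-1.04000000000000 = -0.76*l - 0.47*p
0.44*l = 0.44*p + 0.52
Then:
No Solution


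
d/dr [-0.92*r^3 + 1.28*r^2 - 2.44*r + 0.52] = -2.76*r^2 + 2.56*r - 2.44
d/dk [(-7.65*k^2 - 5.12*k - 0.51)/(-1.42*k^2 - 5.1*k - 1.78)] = (31.7446*k^2 + 25.7856*k + 6.5126)/(2.0164*k^4 + 14.484*k^3 + 31.0652*k^2 + 18.156*k + 3.1684)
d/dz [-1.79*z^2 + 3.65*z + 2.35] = 3.65 - 3.58*z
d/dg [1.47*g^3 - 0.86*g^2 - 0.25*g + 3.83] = 4.41*g^2 - 1.72*g - 0.25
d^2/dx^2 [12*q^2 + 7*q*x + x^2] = 2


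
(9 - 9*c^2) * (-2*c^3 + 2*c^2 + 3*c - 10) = 18*c^5 - 18*c^4 - 45*c^3 + 108*c^2 + 27*c - 90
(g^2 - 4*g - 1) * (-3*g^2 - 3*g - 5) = -3*g^4 + 9*g^3 + 10*g^2 + 23*g + 5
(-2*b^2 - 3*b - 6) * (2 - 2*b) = 4*b^3 + 2*b^2 + 6*b - 12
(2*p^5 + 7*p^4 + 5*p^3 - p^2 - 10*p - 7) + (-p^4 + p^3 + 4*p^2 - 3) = 2*p^5 + 6*p^4 + 6*p^3 + 3*p^2 - 10*p - 10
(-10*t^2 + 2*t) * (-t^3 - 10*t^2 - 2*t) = 10*t^5 + 98*t^4 - 4*t^2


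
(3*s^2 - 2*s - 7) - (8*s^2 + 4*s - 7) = -5*s^2 - 6*s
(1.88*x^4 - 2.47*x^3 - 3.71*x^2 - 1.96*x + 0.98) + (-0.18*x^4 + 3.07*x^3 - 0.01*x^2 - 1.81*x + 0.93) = 1.7*x^4 + 0.6*x^3 - 3.72*x^2 - 3.77*x + 1.91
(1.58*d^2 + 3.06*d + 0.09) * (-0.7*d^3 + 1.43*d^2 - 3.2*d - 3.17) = -1.106*d^5 + 0.1174*d^4 - 0.743200000000001*d^3 - 14.6719*d^2 - 9.9882*d - 0.2853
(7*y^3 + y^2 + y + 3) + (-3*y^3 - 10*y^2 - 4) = 4*y^3 - 9*y^2 + y - 1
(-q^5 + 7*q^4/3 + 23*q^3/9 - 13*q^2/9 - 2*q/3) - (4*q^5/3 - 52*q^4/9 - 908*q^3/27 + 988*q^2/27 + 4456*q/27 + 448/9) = -7*q^5/3 + 73*q^4/9 + 977*q^3/27 - 1027*q^2/27 - 4474*q/27 - 448/9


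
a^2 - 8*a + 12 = (a - 6)*(a - 2)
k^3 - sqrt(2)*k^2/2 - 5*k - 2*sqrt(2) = (k - 2*sqrt(2))*(k + sqrt(2)/2)*(k + sqrt(2))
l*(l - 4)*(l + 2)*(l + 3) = l^4 + l^3 - 14*l^2 - 24*l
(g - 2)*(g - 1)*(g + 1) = g^3 - 2*g^2 - g + 2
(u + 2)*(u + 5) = u^2 + 7*u + 10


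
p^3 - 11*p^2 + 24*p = p*(p - 8)*(p - 3)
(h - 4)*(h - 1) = h^2 - 5*h + 4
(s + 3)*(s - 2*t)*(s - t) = s^3 - 3*s^2*t + 3*s^2 + 2*s*t^2 - 9*s*t + 6*t^2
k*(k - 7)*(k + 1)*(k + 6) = k^4 - 43*k^2 - 42*k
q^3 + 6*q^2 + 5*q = q*(q + 1)*(q + 5)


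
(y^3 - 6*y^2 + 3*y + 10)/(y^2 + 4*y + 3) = (y^2 - 7*y + 10)/(y + 3)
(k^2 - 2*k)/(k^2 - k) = (k - 2)/(k - 1)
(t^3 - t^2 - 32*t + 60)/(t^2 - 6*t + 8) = (t^2 + t - 30)/(t - 4)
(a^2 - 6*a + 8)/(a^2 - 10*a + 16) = (a - 4)/(a - 8)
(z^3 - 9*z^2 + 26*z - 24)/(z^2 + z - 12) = (z^2 - 6*z + 8)/(z + 4)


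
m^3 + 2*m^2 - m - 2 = (m - 1)*(m + 1)*(m + 2)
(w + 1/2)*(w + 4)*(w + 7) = w^3 + 23*w^2/2 + 67*w/2 + 14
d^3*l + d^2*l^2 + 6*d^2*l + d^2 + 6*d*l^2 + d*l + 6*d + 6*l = (d + 6)*(d + l)*(d*l + 1)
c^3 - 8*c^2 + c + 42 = (c - 7)*(c - 3)*(c + 2)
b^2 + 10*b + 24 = (b + 4)*(b + 6)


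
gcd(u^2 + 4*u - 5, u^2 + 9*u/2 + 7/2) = 1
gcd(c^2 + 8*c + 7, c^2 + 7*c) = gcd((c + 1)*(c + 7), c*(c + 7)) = c + 7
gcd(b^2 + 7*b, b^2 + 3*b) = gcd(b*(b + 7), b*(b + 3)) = b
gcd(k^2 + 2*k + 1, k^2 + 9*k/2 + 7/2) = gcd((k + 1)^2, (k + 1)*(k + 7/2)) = k + 1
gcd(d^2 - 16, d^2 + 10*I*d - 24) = 1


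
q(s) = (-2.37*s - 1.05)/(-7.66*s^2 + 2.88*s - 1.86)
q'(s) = (-2.37*s - 1.05)*(15.32*s - 2.88)/(-7.66*s^2 + 2.88*s - 1.86)^2 - 2.37/(-7.66*s^2 + 2.88*s - 1.86)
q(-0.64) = -0.07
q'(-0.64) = 0.22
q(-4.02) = -0.06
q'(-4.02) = -0.01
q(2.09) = 0.20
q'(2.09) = -0.12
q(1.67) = 0.27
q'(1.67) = -0.21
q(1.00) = 0.52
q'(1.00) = -0.61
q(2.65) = 0.15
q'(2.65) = -0.07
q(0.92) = 0.57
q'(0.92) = -0.70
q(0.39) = 1.04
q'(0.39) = -0.44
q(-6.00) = -0.04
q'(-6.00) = -0.01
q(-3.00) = -0.08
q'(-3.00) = -0.02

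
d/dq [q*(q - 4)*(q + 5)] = 3*q^2 + 2*q - 20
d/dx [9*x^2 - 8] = 18*x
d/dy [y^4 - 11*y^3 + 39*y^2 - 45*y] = 4*y^3 - 33*y^2 + 78*y - 45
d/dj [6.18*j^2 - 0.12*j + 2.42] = 12.36*j - 0.12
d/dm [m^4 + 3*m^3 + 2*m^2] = m*(4*m^2 + 9*m + 4)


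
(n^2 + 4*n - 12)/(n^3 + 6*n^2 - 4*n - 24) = 1/(n + 2)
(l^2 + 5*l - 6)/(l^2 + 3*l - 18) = (l - 1)/(l - 3)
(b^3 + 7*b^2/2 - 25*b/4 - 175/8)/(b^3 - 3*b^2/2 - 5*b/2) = (b^2 + 6*b + 35/4)/(b*(b + 1))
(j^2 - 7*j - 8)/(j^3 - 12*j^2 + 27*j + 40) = 1/(j - 5)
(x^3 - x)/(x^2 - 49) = (x^3 - x)/(x^2 - 49)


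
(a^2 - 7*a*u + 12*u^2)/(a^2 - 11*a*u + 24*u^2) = (-a + 4*u)/(-a + 8*u)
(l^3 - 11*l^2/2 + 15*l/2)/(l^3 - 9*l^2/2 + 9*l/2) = (2*l - 5)/(2*l - 3)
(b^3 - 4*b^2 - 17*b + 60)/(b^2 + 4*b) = b - 8 + 15/b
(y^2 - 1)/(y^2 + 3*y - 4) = (y + 1)/(y + 4)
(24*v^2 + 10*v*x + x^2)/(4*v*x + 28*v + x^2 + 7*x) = (6*v + x)/(x + 7)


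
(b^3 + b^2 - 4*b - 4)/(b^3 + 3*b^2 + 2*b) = (b - 2)/b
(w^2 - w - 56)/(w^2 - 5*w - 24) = (w + 7)/(w + 3)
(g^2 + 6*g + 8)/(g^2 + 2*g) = (g + 4)/g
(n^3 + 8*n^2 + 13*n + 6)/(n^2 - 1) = (n^2 + 7*n + 6)/(n - 1)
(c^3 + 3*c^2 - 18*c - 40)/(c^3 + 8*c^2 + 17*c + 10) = (c - 4)/(c + 1)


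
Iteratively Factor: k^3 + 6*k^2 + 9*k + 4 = (k + 1)*(k^2 + 5*k + 4) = (k + 1)*(k + 4)*(k + 1)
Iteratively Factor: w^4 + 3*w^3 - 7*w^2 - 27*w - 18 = (w + 2)*(w^3 + w^2 - 9*w - 9) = (w + 1)*(w + 2)*(w^2 - 9) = (w - 3)*(w + 1)*(w + 2)*(w + 3)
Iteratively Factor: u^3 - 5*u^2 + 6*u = (u - 2)*(u^2 - 3*u) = (u - 3)*(u - 2)*(u)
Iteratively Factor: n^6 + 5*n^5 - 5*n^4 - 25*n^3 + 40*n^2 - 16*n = (n + 4)*(n^5 + n^4 - 9*n^3 + 11*n^2 - 4*n) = (n - 1)*(n + 4)*(n^4 + 2*n^3 - 7*n^2 + 4*n) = (n - 1)^2*(n + 4)*(n^3 + 3*n^2 - 4*n) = (n - 1)^2*(n + 4)^2*(n^2 - n) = (n - 1)^3*(n + 4)^2*(n)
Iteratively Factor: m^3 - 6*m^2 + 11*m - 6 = (m - 2)*(m^2 - 4*m + 3) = (m - 3)*(m - 2)*(m - 1)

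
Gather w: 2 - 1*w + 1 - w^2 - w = -w^2 - 2*w + 3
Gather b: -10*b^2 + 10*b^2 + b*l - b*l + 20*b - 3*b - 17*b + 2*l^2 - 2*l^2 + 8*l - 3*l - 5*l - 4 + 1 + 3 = 0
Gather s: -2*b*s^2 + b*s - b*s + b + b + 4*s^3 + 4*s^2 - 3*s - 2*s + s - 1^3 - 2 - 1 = 2*b + 4*s^3 + s^2*(4 - 2*b) - 4*s - 4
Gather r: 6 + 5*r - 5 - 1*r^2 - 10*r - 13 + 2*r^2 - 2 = r^2 - 5*r - 14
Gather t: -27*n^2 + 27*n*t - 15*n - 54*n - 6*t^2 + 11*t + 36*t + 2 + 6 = -27*n^2 - 69*n - 6*t^2 + t*(27*n + 47) + 8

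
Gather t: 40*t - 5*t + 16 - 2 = 35*t + 14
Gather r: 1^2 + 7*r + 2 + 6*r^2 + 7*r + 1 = 6*r^2 + 14*r + 4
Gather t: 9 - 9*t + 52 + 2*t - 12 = 49 - 7*t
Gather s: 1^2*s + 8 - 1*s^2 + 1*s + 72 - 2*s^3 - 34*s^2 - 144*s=-2*s^3 - 35*s^2 - 142*s + 80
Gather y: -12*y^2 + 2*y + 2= -12*y^2 + 2*y + 2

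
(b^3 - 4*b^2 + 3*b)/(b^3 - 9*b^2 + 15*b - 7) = b*(b - 3)/(b^2 - 8*b + 7)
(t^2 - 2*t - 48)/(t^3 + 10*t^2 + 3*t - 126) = (t - 8)/(t^2 + 4*t - 21)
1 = 1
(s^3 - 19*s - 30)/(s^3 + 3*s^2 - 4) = (s^2 - 2*s - 15)/(s^2 + s - 2)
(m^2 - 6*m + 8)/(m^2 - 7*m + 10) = (m - 4)/(m - 5)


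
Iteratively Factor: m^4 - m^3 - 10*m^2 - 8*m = (m + 2)*(m^3 - 3*m^2 - 4*m) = m*(m + 2)*(m^2 - 3*m - 4) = m*(m - 4)*(m + 2)*(m + 1)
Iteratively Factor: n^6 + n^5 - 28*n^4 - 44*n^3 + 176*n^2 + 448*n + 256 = (n + 1)*(n^5 - 28*n^3 - 16*n^2 + 192*n + 256) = (n + 1)*(n + 2)*(n^4 - 2*n^3 - 24*n^2 + 32*n + 128) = (n - 4)*(n + 1)*(n + 2)*(n^3 + 2*n^2 - 16*n - 32) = (n - 4)*(n + 1)*(n + 2)^2*(n^2 - 16) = (n - 4)*(n + 1)*(n + 2)^2*(n + 4)*(n - 4)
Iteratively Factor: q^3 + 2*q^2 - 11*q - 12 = (q + 4)*(q^2 - 2*q - 3) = (q + 1)*(q + 4)*(q - 3)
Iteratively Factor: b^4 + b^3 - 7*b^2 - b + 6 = (b + 3)*(b^3 - 2*b^2 - b + 2) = (b - 2)*(b + 3)*(b^2 - 1) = (b - 2)*(b + 1)*(b + 3)*(b - 1)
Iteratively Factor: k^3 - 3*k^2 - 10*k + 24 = (k + 3)*(k^2 - 6*k + 8) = (k - 2)*(k + 3)*(k - 4)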